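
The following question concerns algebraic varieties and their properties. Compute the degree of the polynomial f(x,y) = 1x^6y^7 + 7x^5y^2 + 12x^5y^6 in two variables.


Examine each term for its total degree (sum of exponents).
  Term '1x^6y^7' has total degree 6+7 = 13.
  Term '7x^5y^2' has total degree 5+2 = 7.
  Term '12x^5y^6' has total degree 5+6 = 11.
The maximum total degree among all terms is 13.

13


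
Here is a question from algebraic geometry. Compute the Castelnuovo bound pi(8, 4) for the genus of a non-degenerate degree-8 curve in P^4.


Castelnuovo's bound: write d - 1 = m(r-1) + epsilon with 0 <= epsilon < r-1.
d - 1 = 8 - 1 = 7
r - 1 = 4 - 1 = 3
7 = 2*3 + 1, so m = 2, epsilon = 1
pi(d, r) = m(m-1)(r-1)/2 + m*epsilon
= 2*1*3/2 + 2*1
= 6/2 + 2
= 3 + 2 = 5

5


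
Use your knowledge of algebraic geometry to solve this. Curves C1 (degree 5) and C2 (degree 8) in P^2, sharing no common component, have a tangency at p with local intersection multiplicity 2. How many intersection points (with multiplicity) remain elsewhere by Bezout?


By Bezout's theorem, the total intersection number is d1 * d2.
Total = 5 * 8 = 40
Intersection multiplicity at p = 2
Remaining intersections = 40 - 2 = 38

38


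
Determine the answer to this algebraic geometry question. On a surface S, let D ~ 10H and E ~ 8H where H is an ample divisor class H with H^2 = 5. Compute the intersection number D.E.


Using bilinearity of the intersection pairing on a surface S:
(aH).(bH) = ab * (H.H)
We have H^2 = 5.
D.E = (10H).(8H) = 10*8*5
= 80*5
= 400

400


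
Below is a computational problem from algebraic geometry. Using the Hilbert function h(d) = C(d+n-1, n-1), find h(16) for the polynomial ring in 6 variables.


The Hilbert function for the polynomial ring in 6 variables is:
h(d) = C(d+n-1, n-1)
h(16) = C(16+6-1, 6-1) = C(21, 5)
= 21! / (5! * 16!)
= 20349

20349


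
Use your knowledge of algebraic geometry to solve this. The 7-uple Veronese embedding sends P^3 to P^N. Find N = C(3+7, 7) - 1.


The Veronese embedding v_d: P^n -> P^N maps each point to all
degree-d monomials in n+1 homogeneous coordinates.
N = C(n+d, d) - 1
N = C(3+7, 7) - 1
N = C(10, 7) - 1
C(10, 7) = 120
N = 120 - 1 = 119

119


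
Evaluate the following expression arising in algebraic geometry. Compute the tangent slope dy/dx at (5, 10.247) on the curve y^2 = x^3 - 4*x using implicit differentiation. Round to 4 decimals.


Using implicit differentiation of y^2 = x^3 - 4*x:
2y * dy/dx = 3x^2 - 4
dy/dx = (3x^2 - 4)/(2y)
Numerator: 3*5^2 - 4 = 71
Denominator: 2*10.247 = 20.494
dy/dx = 71/20.494 = 3.4644

3.4644


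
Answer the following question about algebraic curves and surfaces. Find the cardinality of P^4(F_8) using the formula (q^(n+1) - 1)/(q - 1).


P^4(F_8) has (q^(n+1) - 1)/(q - 1) points.
= 8^4 + 8^3 + 8^2 + 8^1 + 8^0
= 4096 + 512 + 64 + 8 + 1
= 4681

4681


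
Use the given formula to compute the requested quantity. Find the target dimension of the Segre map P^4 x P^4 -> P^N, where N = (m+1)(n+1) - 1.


The Segre embedding maps P^m x P^n into P^N via
all products of coordinates from each factor.
N = (m+1)(n+1) - 1
N = (4+1)(4+1) - 1
N = 5*5 - 1
N = 25 - 1 = 24

24


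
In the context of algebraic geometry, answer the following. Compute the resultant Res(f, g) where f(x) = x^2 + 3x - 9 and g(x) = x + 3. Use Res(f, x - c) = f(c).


For Res(f, x - c), we evaluate f at x = c.
f(-3) = (-3)^2 + 3*(-3) - 9
= 9 - 9 - 9
= 0 - 9 = -9
Res(f, g) = -9

-9


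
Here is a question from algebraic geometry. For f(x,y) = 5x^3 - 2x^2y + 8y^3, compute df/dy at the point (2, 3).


df/dy = (-2)*x^2 + 3*8*y^2
At (2,3): (-2)*2^2 + 3*8*3^2
= -8 + 216
= 208

208


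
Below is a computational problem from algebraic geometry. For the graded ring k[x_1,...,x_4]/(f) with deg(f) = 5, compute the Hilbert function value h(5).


For R = k[x_1,...,x_n]/(f) with f homogeneous of degree e:
The Hilbert series is (1 - t^e)/(1 - t)^n.
So h(d) = C(d+n-1, n-1) - C(d-e+n-1, n-1) for d >= e.
With n=4, e=5, d=5:
C(5+4-1, 4-1) = C(8, 3) = 56
C(5-5+4-1, 4-1) = C(3, 3) = 1
h(5) = 56 - 1 = 55

55


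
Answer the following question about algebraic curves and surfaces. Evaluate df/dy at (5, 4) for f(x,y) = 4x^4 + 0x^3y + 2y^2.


df/dy = 0*x^3 + 2*2*y^1
At (5,4): 0*5^3 + 2*2*4^1
= 0 + 16
= 16

16


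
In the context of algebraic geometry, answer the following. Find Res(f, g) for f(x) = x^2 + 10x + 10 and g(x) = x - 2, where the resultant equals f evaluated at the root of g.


For Res(f, x - c), we evaluate f at x = c.
f(2) = 2^2 + 10*2 + 10
= 4 + 20 + 10
= 24 + 10 = 34
Res(f, g) = 34

34


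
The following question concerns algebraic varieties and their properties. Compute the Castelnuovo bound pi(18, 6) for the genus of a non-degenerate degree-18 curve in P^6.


Castelnuovo's bound: write d - 1 = m(r-1) + epsilon with 0 <= epsilon < r-1.
d - 1 = 18 - 1 = 17
r - 1 = 6 - 1 = 5
17 = 3*5 + 2, so m = 3, epsilon = 2
pi(d, r) = m(m-1)(r-1)/2 + m*epsilon
= 3*2*5/2 + 3*2
= 30/2 + 6
= 15 + 6 = 21

21


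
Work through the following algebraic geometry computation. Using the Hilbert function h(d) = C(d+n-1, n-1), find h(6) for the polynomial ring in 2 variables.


The Hilbert function for the polynomial ring in 2 variables is:
h(d) = C(d+n-1, n-1)
h(6) = C(6+2-1, 2-1) = C(7, 1)
= 7! / (1! * 6!)
= 7

7


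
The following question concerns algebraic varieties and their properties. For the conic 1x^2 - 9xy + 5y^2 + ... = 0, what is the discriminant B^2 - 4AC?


The discriminant of a conic Ax^2 + Bxy + Cy^2 + ... = 0 is B^2 - 4AC.
B^2 = (-9)^2 = 81
4AC = 4*1*5 = 20
Discriminant = 81 - 20 = 61

61


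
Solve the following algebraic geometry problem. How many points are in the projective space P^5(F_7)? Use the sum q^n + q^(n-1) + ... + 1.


P^5(F_7) has (q^(n+1) - 1)/(q - 1) points.
= 7^5 + 7^4 + 7^3 + 7^2 + 7^1 + 7^0
= 16807 + 2401 + 343 + 49 + 7 + 1
= 19608

19608


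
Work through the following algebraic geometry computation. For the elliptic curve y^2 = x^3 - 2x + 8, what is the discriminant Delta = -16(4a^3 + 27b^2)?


Compute each component:
4a^3 = 4*(-2)^3 = 4*(-8) = -32
27b^2 = 27*8^2 = 27*64 = 1728
4a^3 + 27b^2 = -32 + 1728 = 1696
Delta = -16*1696 = -27136

-27136


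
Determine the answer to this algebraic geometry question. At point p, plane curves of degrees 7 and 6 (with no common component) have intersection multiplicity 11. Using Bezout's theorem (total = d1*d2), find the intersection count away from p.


By Bezout's theorem, the total intersection number is d1 * d2.
Total = 7 * 6 = 42
Intersection multiplicity at p = 11
Remaining intersections = 42 - 11 = 31

31


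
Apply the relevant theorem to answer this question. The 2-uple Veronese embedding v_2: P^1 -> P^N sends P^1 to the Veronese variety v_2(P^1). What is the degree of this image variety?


The Veronese variety v_2(P^1) has degree d^r.
d^r = 2^1 = 2

2


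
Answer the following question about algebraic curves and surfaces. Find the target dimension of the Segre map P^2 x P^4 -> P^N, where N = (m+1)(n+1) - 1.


The Segre embedding maps P^m x P^n into P^N via
all products of coordinates from each factor.
N = (m+1)(n+1) - 1
N = (2+1)(4+1) - 1
N = 3*5 - 1
N = 15 - 1 = 14

14


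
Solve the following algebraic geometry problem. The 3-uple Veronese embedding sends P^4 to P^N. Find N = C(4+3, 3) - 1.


The Veronese embedding v_d: P^n -> P^N maps each point to all
degree-d monomials in n+1 homogeneous coordinates.
N = C(n+d, d) - 1
N = C(4+3, 3) - 1
N = C(7, 3) - 1
C(7, 3) = 35
N = 35 - 1 = 34

34


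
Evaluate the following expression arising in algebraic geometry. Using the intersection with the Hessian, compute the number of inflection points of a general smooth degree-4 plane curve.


For a general smooth plane curve C of degree d, the inflection points are
the intersection of C with its Hessian curve, which has degree 3(d-2).
By Bezout, the total intersection number is d * 3(d-2) = 4 * 6 = 24.
For a general curve every flex is ordinary, so each contributes
multiplicity 1 to C·Hess(C), and the number of distinct inflection
points is 3d(d-2).
Inflection points = 3*4*(4-2) = 3*4*2 = 24

24


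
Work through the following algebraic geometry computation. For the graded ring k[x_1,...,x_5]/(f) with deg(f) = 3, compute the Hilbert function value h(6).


For R = k[x_1,...,x_n]/(f) with f homogeneous of degree e:
The Hilbert series is (1 - t^e)/(1 - t)^n.
So h(d) = C(d+n-1, n-1) - C(d-e+n-1, n-1) for d >= e.
With n=5, e=3, d=6:
C(6+5-1, 5-1) = C(10, 4) = 210
C(6-3+5-1, 5-1) = C(7, 4) = 35
h(6) = 210 - 35 = 175

175


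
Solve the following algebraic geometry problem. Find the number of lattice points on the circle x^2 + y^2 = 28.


Systematically check integer values of x where x^2 <= 28.
For each valid x, check if 28 - x^2 is a perfect square.
Total integer solutions found: 0

0


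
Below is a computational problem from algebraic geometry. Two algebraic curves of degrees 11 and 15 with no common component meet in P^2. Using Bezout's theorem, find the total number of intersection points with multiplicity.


Bezout's theorem states the intersection count equals the product of degrees.
Intersection count = 11 * 15 = 165

165


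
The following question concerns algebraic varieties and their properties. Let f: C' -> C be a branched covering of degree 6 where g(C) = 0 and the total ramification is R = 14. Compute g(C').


Riemann-Hurwitz formula: 2g' - 2 = d(2g - 2) + R
Given: d = 6, g = 0, R = 14
2g' - 2 = 6*(2*0 - 2) + 14
2g' - 2 = 6*(-2) + 14
2g' - 2 = -12 + 14 = 2
2g' = 4
g' = 2

2


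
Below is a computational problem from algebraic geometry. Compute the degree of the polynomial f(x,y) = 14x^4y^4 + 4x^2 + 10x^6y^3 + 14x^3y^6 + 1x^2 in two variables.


Examine each term for its total degree (sum of exponents).
  Term '14x^4y^4' has total degree 4+4 = 8.
  Term '4x^2' has total degree 2+0 = 2.
  Term '10x^6y^3' has total degree 6+3 = 9.
  Term '14x^3y^6' has total degree 3+6 = 9.
  Term '1x^2' has total degree 2+0 = 2.
The maximum total degree among all terms is 9.

9


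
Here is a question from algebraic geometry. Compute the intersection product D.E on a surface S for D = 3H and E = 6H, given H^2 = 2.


Using bilinearity of the intersection pairing on a surface S:
(aH).(bH) = ab * (H.H)
We have H^2 = 2.
D.E = (3H).(6H) = 3*6*2
= 18*2
= 36

36


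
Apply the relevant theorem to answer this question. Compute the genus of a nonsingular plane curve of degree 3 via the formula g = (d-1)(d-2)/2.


Using the genus formula for smooth plane curves:
g = (d-1)(d-2)/2
g = (3-1)(3-2)/2
g = 2*1/2
g = 2/2 = 1

1


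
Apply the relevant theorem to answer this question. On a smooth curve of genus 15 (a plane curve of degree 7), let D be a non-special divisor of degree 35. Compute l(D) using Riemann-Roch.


First, compute the genus of a smooth plane curve of degree 7:
g = (d-1)(d-2)/2 = (7-1)(7-2)/2 = 15
For a non-special divisor D (i.e., h^1(D) = 0), Riemann-Roch gives:
l(D) = deg(D) - g + 1
Since deg(D) = 35 >= 2g - 1 = 29, D is non-special.
l(D) = 35 - 15 + 1 = 21

21


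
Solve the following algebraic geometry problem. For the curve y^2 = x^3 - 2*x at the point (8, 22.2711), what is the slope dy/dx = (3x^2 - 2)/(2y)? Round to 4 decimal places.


Using implicit differentiation of y^2 = x^3 - 2*x:
2y * dy/dx = 3x^2 - 2
dy/dx = (3x^2 - 2)/(2y)
Numerator: 3*8^2 - 2 = 190
Denominator: 2*22.2711 = 44.5422
dy/dx = 190/44.5422 = 4.2656

4.2656


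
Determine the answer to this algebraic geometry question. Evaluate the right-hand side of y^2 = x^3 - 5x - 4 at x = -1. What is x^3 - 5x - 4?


Compute x^3 - 5x - 4 at x = -1:
x^3 = (-1)^3 = -1
(-5)*x = (-5)*(-1) = 5
Sum: -1 + 5 - 4 = 0

0


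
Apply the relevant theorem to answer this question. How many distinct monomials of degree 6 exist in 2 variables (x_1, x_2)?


The number of degree-6 monomials in 2 variables is C(d+n-1, n-1).
= C(6+2-1, 2-1) = C(7, 1)
= 7

7


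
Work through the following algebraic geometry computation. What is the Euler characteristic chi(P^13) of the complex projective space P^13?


The complex projective space P^13 has one cell in each even real dimension 0, 2, ..., 26.
The cohomology groups are H^{2k}(P^13) = Z for k = 0,...,13, and 0 otherwise.
Euler characteristic = sum of Betti numbers = 1 per even-dimensional cohomology group.
chi(P^13) = 13 + 1 = 14

14


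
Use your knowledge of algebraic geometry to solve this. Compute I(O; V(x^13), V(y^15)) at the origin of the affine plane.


The intersection multiplicity of V(x^a) and V(y^b) at the origin is:
I(O; V(x^13), V(y^15)) = dim_k(k[x,y]/(x^13, y^15))
A basis for k[x,y]/(x^13, y^15) is the set of monomials x^i * y^j
where 0 <= i < 13 and 0 <= j < 15.
The number of such monomials is 13 * 15 = 195

195


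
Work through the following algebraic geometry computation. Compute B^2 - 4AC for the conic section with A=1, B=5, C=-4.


The discriminant of a conic Ax^2 + Bxy + Cy^2 + ... = 0 is B^2 - 4AC.
B^2 = 5^2 = 25
4AC = 4*1*(-4) = -16
Discriminant = 25 + 16 = 41

41


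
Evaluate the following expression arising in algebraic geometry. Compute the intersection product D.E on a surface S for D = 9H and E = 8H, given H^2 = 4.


Using bilinearity of the intersection pairing on a surface S:
(aH).(bH) = ab * (H.H)
We have H^2 = 4.
D.E = (9H).(8H) = 9*8*4
= 72*4
= 288

288


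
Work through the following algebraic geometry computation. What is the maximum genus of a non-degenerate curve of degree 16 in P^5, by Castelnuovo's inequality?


Castelnuovo's bound: write d - 1 = m(r-1) + epsilon with 0 <= epsilon < r-1.
d - 1 = 16 - 1 = 15
r - 1 = 5 - 1 = 4
15 = 3*4 + 3, so m = 3, epsilon = 3
pi(d, r) = m(m-1)(r-1)/2 + m*epsilon
= 3*2*4/2 + 3*3
= 24/2 + 9
= 12 + 9 = 21

21


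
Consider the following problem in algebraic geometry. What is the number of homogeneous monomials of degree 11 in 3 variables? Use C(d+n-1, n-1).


The number of degree-11 monomials in 3 variables is C(d+n-1, n-1).
= C(11+3-1, 3-1) = C(13, 2)
= 78

78


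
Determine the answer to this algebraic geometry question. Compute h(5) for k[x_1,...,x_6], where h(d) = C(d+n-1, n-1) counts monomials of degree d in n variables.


The Hilbert function for the polynomial ring in 6 variables is:
h(d) = C(d+n-1, n-1)
h(5) = C(5+6-1, 6-1) = C(10, 5)
= 10! / (5! * 5!)
= 252

252


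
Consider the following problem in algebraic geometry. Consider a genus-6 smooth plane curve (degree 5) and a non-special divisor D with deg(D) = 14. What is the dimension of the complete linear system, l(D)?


First, compute the genus of a smooth plane curve of degree 5:
g = (d-1)(d-2)/2 = (5-1)(5-2)/2 = 6
For a non-special divisor D (i.e., h^1(D) = 0), Riemann-Roch gives:
l(D) = deg(D) - g + 1
Since deg(D) = 14 >= 2g - 1 = 11, D is non-special.
l(D) = 14 - 6 + 1 = 9

9


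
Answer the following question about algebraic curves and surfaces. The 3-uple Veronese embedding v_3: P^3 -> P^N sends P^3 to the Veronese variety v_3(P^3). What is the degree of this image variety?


The Veronese variety v_3(P^3) has degree d^r.
d^r = 3^3 = 27

27


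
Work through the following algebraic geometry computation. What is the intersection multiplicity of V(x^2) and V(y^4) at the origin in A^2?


The intersection multiplicity of V(x^a) and V(y^b) at the origin is:
I(O; V(x^2), V(y^4)) = dim_k(k[x,y]/(x^2, y^4))
A basis for k[x,y]/(x^2, y^4) is the set of monomials x^i * y^j
where 0 <= i < 2 and 0 <= j < 4.
The number of such monomials is 2 * 4 = 8

8


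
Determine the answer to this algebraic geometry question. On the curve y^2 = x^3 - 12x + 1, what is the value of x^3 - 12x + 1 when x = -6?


Compute x^3 - 12x + 1 at x = -6:
x^3 = (-6)^3 = -216
(-12)*x = (-12)*(-6) = 72
Sum: -216 + 72 + 1 = -143

-143


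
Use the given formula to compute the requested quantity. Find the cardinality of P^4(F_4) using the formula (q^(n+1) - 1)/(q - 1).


P^4(F_4) has (q^(n+1) - 1)/(q - 1) points.
= 4^4 + 4^3 + 4^2 + 4^1 + 4^0
= 256 + 64 + 16 + 4 + 1
= 341

341


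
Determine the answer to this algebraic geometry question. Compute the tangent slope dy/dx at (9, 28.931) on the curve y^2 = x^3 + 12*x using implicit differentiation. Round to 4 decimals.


Using implicit differentiation of y^2 = x^3 + 12*x:
2y * dy/dx = 3x^2 + 12
dy/dx = (3x^2 + 12)/(2y)
Numerator: 3*9^2 + 12 = 255
Denominator: 2*28.931 = 57.862
dy/dx = 255/57.862 = 4.4070

4.4070


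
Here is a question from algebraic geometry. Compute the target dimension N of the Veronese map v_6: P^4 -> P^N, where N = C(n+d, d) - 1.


The Veronese embedding v_d: P^n -> P^N maps each point to all
degree-d monomials in n+1 homogeneous coordinates.
N = C(n+d, d) - 1
N = C(4+6, 6) - 1
N = C(10, 6) - 1
C(10, 6) = 210
N = 210 - 1 = 209

209


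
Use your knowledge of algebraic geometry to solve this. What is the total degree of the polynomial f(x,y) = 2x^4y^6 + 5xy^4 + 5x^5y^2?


Examine each term for its total degree (sum of exponents).
  Term '2x^4y^6' has total degree 4+6 = 10.
  Term '5xy^4' has total degree 1+4 = 5.
  Term '5x^5y^2' has total degree 5+2 = 7.
The maximum total degree among all terms is 10.

10


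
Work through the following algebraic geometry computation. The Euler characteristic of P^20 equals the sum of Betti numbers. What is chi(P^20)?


The complex projective space P^20 has one cell in each even real dimension 0, 2, ..., 40.
The cohomology groups are H^{2k}(P^20) = Z for k = 0,...,20, and 0 otherwise.
Euler characteristic = sum of Betti numbers = 1 per even-dimensional cohomology group.
chi(P^20) = 20 + 1 = 21

21


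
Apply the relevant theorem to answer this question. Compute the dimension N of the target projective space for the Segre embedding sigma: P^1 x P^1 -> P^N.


The Segre embedding maps P^m x P^n into P^N via
all products of coordinates from each factor.
N = (m+1)(n+1) - 1
N = (1+1)(1+1) - 1
N = 2*2 - 1
N = 4 - 1 = 3

3


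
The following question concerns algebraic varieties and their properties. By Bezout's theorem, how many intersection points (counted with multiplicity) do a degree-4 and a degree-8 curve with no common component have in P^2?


Bezout's theorem states the intersection count equals the product of degrees.
Intersection count = 4 * 8 = 32

32


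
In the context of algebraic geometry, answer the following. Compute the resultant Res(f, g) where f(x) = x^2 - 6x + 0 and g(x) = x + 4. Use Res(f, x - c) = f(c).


For Res(f, x - c), we evaluate f at x = c.
f(-4) = (-4)^2 - 6*(-4) + 0
= 16 + 24 + 0
= 40 + 0 = 40
Res(f, g) = 40

40


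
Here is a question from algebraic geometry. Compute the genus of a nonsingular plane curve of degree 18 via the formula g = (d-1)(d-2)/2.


Using the genus formula for smooth plane curves:
g = (d-1)(d-2)/2
g = (18-1)(18-2)/2
g = 17*16/2
g = 272/2 = 136

136


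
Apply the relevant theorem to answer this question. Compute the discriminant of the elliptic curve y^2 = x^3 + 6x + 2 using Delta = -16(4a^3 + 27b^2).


Compute each component:
4a^3 = 4*6^3 = 4*216 = 864
27b^2 = 27*2^2 = 27*4 = 108
4a^3 + 27b^2 = 864 + 108 = 972
Delta = -16*972 = -15552

-15552


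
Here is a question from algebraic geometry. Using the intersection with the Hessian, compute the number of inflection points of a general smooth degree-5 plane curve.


For a general smooth plane curve C of degree d, the inflection points are
the intersection of C with its Hessian curve, which has degree 3(d-2).
By Bezout, the total intersection number is d * 3(d-2) = 5 * 9 = 45.
For a general curve every flex is ordinary, so each contributes
multiplicity 1 to C·Hess(C), and the number of distinct inflection
points is 3d(d-2).
Inflection points = 3*5*(5-2) = 3*5*3 = 45

45


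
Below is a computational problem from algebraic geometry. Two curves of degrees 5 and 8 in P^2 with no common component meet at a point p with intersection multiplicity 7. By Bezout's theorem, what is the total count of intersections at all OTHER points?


By Bezout's theorem, the total intersection number is d1 * d2.
Total = 5 * 8 = 40
Intersection multiplicity at p = 7
Remaining intersections = 40 - 7 = 33

33


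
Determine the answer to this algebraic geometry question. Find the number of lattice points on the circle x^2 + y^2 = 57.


Systematically check integer values of x where x^2 <= 57.
For each valid x, check if 57 - x^2 is a perfect square.
Total integer solutions found: 0

0


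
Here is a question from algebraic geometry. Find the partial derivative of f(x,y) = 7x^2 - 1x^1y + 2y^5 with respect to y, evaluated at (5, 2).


df/dy = (-1)*x^1 + 5*2*y^4
At (5,2): (-1)*5^1 + 5*2*2^4
= -5 + 160
= 155

155


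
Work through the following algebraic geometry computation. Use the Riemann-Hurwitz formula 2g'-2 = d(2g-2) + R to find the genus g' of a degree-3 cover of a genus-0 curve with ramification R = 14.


Riemann-Hurwitz formula: 2g' - 2 = d(2g - 2) + R
Given: d = 3, g = 0, R = 14
2g' - 2 = 3*(2*0 - 2) + 14
2g' - 2 = 3*(-2) + 14
2g' - 2 = -6 + 14 = 8
2g' = 10
g' = 5

5


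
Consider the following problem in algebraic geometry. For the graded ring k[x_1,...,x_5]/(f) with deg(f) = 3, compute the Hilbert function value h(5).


For R = k[x_1,...,x_n]/(f) with f homogeneous of degree e:
The Hilbert series is (1 - t^e)/(1 - t)^n.
So h(d) = C(d+n-1, n-1) - C(d-e+n-1, n-1) for d >= e.
With n=5, e=3, d=5:
C(5+5-1, 5-1) = C(9, 4) = 126
C(5-3+5-1, 5-1) = C(6, 4) = 15
h(5) = 126 - 15 = 111

111


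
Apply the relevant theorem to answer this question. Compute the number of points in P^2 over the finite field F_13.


P^2(F_13) has (q^(n+1) - 1)/(q - 1) points.
= 13^2 + 13^1 + 13^0
= 169 + 13 + 1
= 183

183


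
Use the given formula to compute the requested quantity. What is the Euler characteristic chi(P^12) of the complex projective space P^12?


The complex projective space P^12 has one cell in each even real dimension 0, 2, ..., 24.
The cohomology groups are H^{2k}(P^12) = Z for k = 0,...,12, and 0 otherwise.
Euler characteristic = sum of Betti numbers = 1 per even-dimensional cohomology group.
chi(P^12) = 12 + 1 = 13

13


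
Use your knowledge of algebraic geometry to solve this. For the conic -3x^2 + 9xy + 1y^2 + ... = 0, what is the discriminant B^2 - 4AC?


The discriminant of a conic Ax^2 + Bxy + Cy^2 + ... = 0 is B^2 - 4AC.
B^2 = 9^2 = 81
4AC = 4*(-3)*1 = -12
Discriminant = 81 + 12 = 93

93


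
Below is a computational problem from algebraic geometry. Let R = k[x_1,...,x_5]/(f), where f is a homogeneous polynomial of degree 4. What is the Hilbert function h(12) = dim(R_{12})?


For R = k[x_1,...,x_n]/(f) with f homogeneous of degree e:
The Hilbert series is (1 - t^e)/(1 - t)^n.
So h(d) = C(d+n-1, n-1) - C(d-e+n-1, n-1) for d >= e.
With n=5, e=4, d=12:
C(12+5-1, 5-1) = C(16, 4) = 1820
C(12-4+5-1, 5-1) = C(12, 4) = 495
h(12) = 1820 - 495 = 1325

1325


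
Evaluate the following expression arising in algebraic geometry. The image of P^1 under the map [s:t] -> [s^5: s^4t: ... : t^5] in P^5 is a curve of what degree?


The rational normal curve in P^5 is the image of P^1 under the 5-uple Veronese.
A general hyperplane in P^5 pulls back to a degree-5 form on P^1, which has 5 zeros,
so the curve meets a general hyperplane in 5 points. Degree = 5.

5


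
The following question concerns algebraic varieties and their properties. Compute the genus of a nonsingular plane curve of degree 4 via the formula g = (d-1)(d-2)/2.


Using the genus formula for smooth plane curves:
g = (d-1)(d-2)/2
g = (4-1)(4-2)/2
g = 3*2/2
g = 6/2 = 3

3


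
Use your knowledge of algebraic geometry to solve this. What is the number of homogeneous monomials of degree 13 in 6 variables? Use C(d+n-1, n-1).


The number of degree-13 monomials in 6 variables is C(d+n-1, n-1).
= C(13+6-1, 6-1) = C(18, 5)
= 8568

8568


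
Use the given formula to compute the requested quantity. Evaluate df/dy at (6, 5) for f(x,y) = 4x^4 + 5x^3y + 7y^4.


df/dy = 5*x^3 + 4*7*y^3
At (6,5): 5*6^3 + 4*7*5^3
= 1080 + 3500
= 4580

4580


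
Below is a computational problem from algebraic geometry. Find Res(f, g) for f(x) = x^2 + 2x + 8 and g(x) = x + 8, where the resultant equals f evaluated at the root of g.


For Res(f, x - c), we evaluate f at x = c.
f(-8) = (-8)^2 + 2*(-8) + 8
= 64 - 16 + 8
= 48 + 8 = 56
Res(f, g) = 56

56


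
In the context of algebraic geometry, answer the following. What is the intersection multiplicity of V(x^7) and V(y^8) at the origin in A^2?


The intersection multiplicity of V(x^a) and V(y^b) at the origin is:
I(O; V(x^7), V(y^8)) = dim_k(k[x,y]/(x^7, y^8))
A basis for k[x,y]/(x^7, y^8) is the set of monomials x^i * y^j
where 0 <= i < 7 and 0 <= j < 8.
The number of such monomials is 7 * 8 = 56

56


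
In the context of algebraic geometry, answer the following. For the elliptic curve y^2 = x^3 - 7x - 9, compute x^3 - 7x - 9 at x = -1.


Compute x^3 - 7x - 9 at x = -1:
x^3 = (-1)^3 = -1
(-7)*x = (-7)*(-1) = 7
Sum: -1 + 7 - 9 = -3

-3


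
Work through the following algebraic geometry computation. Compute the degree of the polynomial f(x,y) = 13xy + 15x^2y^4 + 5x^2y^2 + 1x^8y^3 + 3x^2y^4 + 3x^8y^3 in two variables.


Examine each term for its total degree (sum of exponents).
  Term '13xy' has total degree 1+1 = 2.
  Term '15x^2y^4' has total degree 2+4 = 6.
  Term '5x^2y^2' has total degree 2+2 = 4.
  Term '1x^8y^3' has total degree 8+3 = 11.
  Term '3x^2y^4' has total degree 2+4 = 6.
  Term '3x^8y^3' has total degree 8+3 = 11.
The maximum total degree among all terms is 11.

11


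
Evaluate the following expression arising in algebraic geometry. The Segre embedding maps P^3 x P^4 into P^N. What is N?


The Segre embedding maps P^m x P^n into P^N via
all products of coordinates from each factor.
N = (m+1)(n+1) - 1
N = (3+1)(4+1) - 1
N = 4*5 - 1
N = 20 - 1 = 19

19


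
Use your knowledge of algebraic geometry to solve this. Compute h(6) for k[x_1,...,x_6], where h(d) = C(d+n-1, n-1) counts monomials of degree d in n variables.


The Hilbert function for the polynomial ring in 6 variables is:
h(d) = C(d+n-1, n-1)
h(6) = C(6+6-1, 6-1) = C(11, 5)
= 11! / (5! * 6!)
= 462

462


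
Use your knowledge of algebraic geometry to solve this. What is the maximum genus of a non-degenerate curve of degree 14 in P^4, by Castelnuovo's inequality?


Castelnuovo's bound: write d - 1 = m(r-1) + epsilon with 0 <= epsilon < r-1.
d - 1 = 14 - 1 = 13
r - 1 = 4 - 1 = 3
13 = 4*3 + 1, so m = 4, epsilon = 1
pi(d, r) = m(m-1)(r-1)/2 + m*epsilon
= 4*3*3/2 + 4*1
= 36/2 + 4
= 18 + 4 = 22

22


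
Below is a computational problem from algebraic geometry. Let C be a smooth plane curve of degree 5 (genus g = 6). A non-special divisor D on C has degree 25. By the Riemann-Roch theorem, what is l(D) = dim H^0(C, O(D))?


First, compute the genus of a smooth plane curve of degree 5:
g = (d-1)(d-2)/2 = (5-1)(5-2)/2 = 6
For a non-special divisor D (i.e., h^1(D) = 0), Riemann-Roch gives:
l(D) = deg(D) - g + 1
Since deg(D) = 25 >= 2g - 1 = 11, D is non-special.
l(D) = 25 - 6 + 1 = 20

20


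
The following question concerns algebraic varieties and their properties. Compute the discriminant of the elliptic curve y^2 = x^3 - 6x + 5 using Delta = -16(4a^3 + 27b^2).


Compute each component:
4a^3 = 4*(-6)^3 = 4*(-216) = -864
27b^2 = 27*5^2 = 27*25 = 675
4a^3 + 27b^2 = -864 + 675 = -189
Delta = -16*(-189) = 3024

3024


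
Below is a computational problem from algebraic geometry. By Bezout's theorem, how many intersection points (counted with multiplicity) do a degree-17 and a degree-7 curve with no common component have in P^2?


Bezout's theorem states the intersection count equals the product of degrees.
Intersection count = 17 * 7 = 119

119


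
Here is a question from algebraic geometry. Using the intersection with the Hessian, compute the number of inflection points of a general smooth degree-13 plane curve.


For a general smooth plane curve C of degree d, the inflection points are
the intersection of C with its Hessian curve, which has degree 3(d-2).
By Bezout, the total intersection number is d * 3(d-2) = 13 * 33 = 429.
For a general curve every flex is ordinary, so each contributes
multiplicity 1 to C·Hess(C), and the number of distinct inflection
points is 3d(d-2).
Inflection points = 3*13*(13-2) = 3*13*11 = 429

429


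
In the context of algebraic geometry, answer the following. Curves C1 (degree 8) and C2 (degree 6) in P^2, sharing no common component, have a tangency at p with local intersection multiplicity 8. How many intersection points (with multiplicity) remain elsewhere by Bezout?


By Bezout's theorem, the total intersection number is d1 * d2.
Total = 8 * 6 = 48
Intersection multiplicity at p = 8
Remaining intersections = 48 - 8 = 40

40


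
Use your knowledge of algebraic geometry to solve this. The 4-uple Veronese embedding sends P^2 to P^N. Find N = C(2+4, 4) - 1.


The Veronese embedding v_d: P^n -> P^N maps each point to all
degree-d monomials in n+1 homogeneous coordinates.
N = C(n+d, d) - 1
N = C(2+4, 4) - 1
N = C(6, 4) - 1
C(6, 4) = 15
N = 15 - 1 = 14

14


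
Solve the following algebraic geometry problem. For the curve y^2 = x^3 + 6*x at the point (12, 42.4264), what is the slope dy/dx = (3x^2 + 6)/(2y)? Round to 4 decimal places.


Using implicit differentiation of y^2 = x^3 + 6*x:
2y * dy/dx = 3x^2 + 6
dy/dx = (3x^2 + 6)/(2y)
Numerator: 3*12^2 + 6 = 438
Denominator: 2*42.4264 = 84.8528
dy/dx = 438/84.8528 = 5.1619

5.1619


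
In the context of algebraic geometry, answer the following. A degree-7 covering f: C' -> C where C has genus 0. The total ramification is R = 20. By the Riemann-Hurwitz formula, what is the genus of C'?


Riemann-Hurwitz formula: 2g' - 2 = d(2g - 2) + R
Given: d = 7, g = 0, R = 20
2g' - 2 = 7*(2*0 - 2) + 20
2g' - 2 = 7*(-2) + 20
2g' - 2 = -14 + 20 = 6
2g' = 8
g' = 4

4


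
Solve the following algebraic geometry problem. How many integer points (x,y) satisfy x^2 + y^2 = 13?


Systematically check integer values of x where x^2 <= 13.
For each valid x, check if 13 - x^2 is a perfect square.
x=2: 13 - 4 = 9, sqrt = 3 (valid)
x=3: 13 - 9 = 4, sqrt = 2 (valid)
Total integer solutions found: 8

8


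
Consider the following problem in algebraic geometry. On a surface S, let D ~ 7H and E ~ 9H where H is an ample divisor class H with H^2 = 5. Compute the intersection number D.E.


Using bilinearity of the intersection pairing on a surface S:
(aH).(bH) = ab * (H.H)
We have H^2 = 5.
D.E = (7H).(9H) = 7*9*5
= 63*5
= 315

315


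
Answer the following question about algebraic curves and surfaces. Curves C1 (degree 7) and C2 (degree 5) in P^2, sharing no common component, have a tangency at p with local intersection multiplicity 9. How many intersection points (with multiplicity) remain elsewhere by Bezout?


By Bezout's theorem, the total intersection number is d1 * d2.
Total = 7 * 5 = 35
Intersection multiplicity at p = 9
Remaining intersections = 35 - 9 = 26

26


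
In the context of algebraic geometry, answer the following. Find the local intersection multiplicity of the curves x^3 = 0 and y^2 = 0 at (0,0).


The intersection multiplicity of V(x^a) and V(y^b) at the origin is:
I(O; V(x^3), V(y^2)) = dim_k(k[x,y]/(x^3, y^2))
A basis for k[x,y]/(x^3, y^2) is the set of monomials x^i * y^j
where 0 <= i < 3 and 0 <= j < 2.
The number of such monomials is 3 * 2 = 6

6


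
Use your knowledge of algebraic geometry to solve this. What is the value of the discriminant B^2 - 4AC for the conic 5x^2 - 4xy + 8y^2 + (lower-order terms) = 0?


The discriminant of a conic Ax^2 + Bxy + Cy^2 + ... = 0 is B^2 - 4AC.
B^2 = (-4)^2 = 16
4AC = 4*5*8 = 160
Discriminant = 16 - 160 = -144

-144


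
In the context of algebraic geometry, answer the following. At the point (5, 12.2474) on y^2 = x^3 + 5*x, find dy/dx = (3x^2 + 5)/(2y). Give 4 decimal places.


Using implicit differentiation of y^2 = x^3 + 5*x:
2y * dy/dx = 3x^2 + 5
dy/dx = (3x^2 + 5)/(2y)
Numerator: 3*5^2 + 5 = 80
Denominator: 2*12.2474 = 24.4948
dy/dx = 80/24.4948 = 3.2660

3.2660


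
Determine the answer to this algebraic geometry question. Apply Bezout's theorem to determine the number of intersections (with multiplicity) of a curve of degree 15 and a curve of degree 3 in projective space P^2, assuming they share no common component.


Bezout's theorem states the intersection count equals the product of degrees.
Intersection count = 15 * 3 = 45

45


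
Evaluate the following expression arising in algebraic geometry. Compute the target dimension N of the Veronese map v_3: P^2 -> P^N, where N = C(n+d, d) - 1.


The Veronese embedding v_d: P^n -> P^N maps each point to all
degree-d monomials in n+1 homogeneous coordinates.
N = C(n+d, d) - 1
N = C(2+3, 3) - 1
N = C(5, 3) - 1
C(5, 3) = 10
N = 10 - 1 = 9

9


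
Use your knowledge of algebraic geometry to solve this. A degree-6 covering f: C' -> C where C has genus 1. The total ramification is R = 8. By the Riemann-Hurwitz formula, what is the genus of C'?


Riemann-Hurwitz formula: 2g' - 2 = d(2g - 2) + R
Given: d = 6, g = 1, R = 8
2g' - 2 = 6*(2*1 - 2) + 8
2g' - 2 = 6*0 + 8
2g' - 2 = 0 + 8 = 8
2g' = 10
g' = 5

5


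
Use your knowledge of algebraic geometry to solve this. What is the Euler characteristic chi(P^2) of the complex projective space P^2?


The complex projective space P^2 has one cell in each even real dimension 0, 2, ..., 4.
The cohomology groups are H^{2k}(P^2) = Z for k = 0,...,2, and 0 otherwise.
Euler characteristic = sum of Betti numbers = 1 per even-dimensional cohomology group.
chi(P^2) = 2 + 1 = 3

3


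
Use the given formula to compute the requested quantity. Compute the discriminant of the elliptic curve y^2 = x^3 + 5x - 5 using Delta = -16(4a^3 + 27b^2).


Compute each component:
4a^3 = 4*5^3 = 4*125 = 500
27b^2 = 27*(-5)^2 = 27*25 = 675
4a^3 + 27b^2 = 500 + 675 = 1175
Delta = -16*1175 = -18800

-18800


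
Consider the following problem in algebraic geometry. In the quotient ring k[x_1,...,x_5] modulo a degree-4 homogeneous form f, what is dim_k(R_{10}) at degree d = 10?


For R = k[x_1,...,x_n]/(f) with f homogeneous of degree e:
The Hilbert series is (1 - t^e)/(1 - t)^n.
So h(d) = C(d+n-1, n-1) - C(d-e+n-1, n-1) for d >= e.
With n=5, e=4, d=10:
C(10+5-1, 5-1) = C(14, 4) = 1001
C(10-4+5-1, 5-1) = C(10, 4) = 210
h(10) = 1001 - 210 = 791

791


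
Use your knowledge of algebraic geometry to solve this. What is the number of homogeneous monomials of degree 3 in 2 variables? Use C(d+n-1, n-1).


The number of degree-3 monomials in 2 variables is C(d+n-1, n-1).
= C(3+2-1, 2-1) = C(4, 1)
= 4

4


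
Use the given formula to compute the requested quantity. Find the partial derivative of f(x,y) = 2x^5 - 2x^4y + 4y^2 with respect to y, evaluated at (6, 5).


df/dy = (-2)*x^4 + 2*4*y^1
At (6,5): (-2)*6^4 + 2*4*5^1
= -2592 + 40
= -2552

-2552


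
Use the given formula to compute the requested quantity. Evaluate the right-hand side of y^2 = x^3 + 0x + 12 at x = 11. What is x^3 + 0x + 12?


Compute x^3 + 0x + 12 at x = 11:
x^3 = 11^3 = 1331
0*x = 0*11 = 0
Sum: 1331 + 0 + 12 = 1343

1343


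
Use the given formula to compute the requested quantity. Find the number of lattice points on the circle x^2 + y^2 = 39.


Systematically check integer values of x where x^2 <= 39.
For each valid x, check if 39 - x^2 is a perfect square.
Total integer solutions found: 0

0


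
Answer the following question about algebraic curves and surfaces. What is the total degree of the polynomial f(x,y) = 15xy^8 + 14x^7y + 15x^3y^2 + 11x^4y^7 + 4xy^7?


Examine each term for its total degree (sum of exponents).
  Term '15xy^8' has total degree 1+8 = 9.
  Term '14x^7y' has total degree 7+1 = 8.
  Term '15x^3y^2' has total degree 3+2 = 5.
  Term '11x^4y^7' has total degree 4+7 = 11.
  Term '4xy^7' has total degree 1+7 = 8.
The maximum total degree among all terms is 11.

11


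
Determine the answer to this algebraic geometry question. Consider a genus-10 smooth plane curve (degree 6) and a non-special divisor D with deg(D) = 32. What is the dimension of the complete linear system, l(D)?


First, compute the genus of a smooth plane curve of degree 6:
g = (d-1)(d-2)/2 = (6-1)(6-2)/2 = 10
For a non-special divisor D (i.e., h^1(D) = 0), Riemann-Roch gives:
l(D) = deg(D) - g + 1
Since deg(D) = 32 >= 2g - 1 = 19, D is non-special.
l(D) = 32 - 10 + 1 = 23

23


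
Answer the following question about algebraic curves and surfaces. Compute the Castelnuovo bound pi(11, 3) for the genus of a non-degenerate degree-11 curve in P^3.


Castelnuovo's bound: write d - 1 = m(r-1) + epsilon with 0 <= epsilon < r-1.
d - 1 = 11 - 1 = 10
r - 1 = 3 - 1 = 2
10 = 5*2 + 0, so m = 5, epsilon = 0
pi(d, r) = m(m-1)(r-1)/2 + m*epsilon
= 5*4*2/2 + 5*0
= 40/2 + 0
= 20 + 0 = 20

20


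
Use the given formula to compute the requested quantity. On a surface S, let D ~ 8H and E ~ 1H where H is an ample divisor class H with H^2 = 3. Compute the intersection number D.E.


Using bilinearity of the intersection pairing on a surface S:
(aH).(bH) = ab * (H.H)
We have H^2 = 3.
D.E = (8H).(1H) = 8*1*3
= 8*3
= 24

24


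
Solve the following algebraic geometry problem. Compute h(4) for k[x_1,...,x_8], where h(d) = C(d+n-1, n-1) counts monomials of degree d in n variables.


The Hilbert function for the polynomial ring in 8 variables is:
h(d) = C(d+n-1, n-1)
h(4) = C(4+8-1, 8-1) = C(11, 7)
= 11! / (7! * 4!)
= 330

330


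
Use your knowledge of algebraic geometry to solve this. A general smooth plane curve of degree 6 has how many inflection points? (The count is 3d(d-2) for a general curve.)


For a general smooth plane curve C of degree d, the inflection points are
the intersection of C with its Hessian curve, which has degree 3(d-2).
By Bezout, the total intersection number is d * 3(d-2) = 6 * 12 = 72.
For a general curve every flex is ordinary, so each contributes
multiplicity 1 to C·Hess(C), and the number of distinct inflection
points is 3d(d-2).
Inflection points = 3*6*(6-2) = 3*6*4 = 72

72


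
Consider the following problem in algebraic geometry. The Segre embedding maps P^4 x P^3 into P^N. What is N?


The Segre embedding maps P^m x P^n into P^N via
all products of coordinates from each factor.
N = (m+1)(n+1) - 1
N = (4+1)(3+1) - 1
N = 5*4 - 1
N = 20 - 1 = 19

19


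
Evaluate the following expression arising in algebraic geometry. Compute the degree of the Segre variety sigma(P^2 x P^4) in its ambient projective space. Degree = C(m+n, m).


The degree of the Segre variety P^2 x P^4 is C(m+n, m).
= C(6, 2)
= 15

15


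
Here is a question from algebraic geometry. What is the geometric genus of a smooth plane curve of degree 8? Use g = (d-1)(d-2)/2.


Using the genus formula for smooth plane curves:
g = (d-1)(d-2)/2
g = (8-1)(8-2)/2
g = 7*6/2
g = 42/2 = 21

21


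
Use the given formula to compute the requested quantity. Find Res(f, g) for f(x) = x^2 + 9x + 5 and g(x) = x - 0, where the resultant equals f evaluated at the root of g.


For Res(f, x - c), we evaluate f at x = c.
f(0) = 0^2 + 9*0 + 5
= 0 + 0 + 5
= 0 + 5 = 5
Res(f, g) = 5

5


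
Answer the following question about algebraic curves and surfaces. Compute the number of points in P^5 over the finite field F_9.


P^5(F_9) has (q^(n+1) - 1)/(q - 1) points.
= 9^5 + 9^4 + 9^3 + 9^2 + 9^1 + 9^0
= 59049 + 6561 + 729 + 81 + 9 + 1
= 66430

66430


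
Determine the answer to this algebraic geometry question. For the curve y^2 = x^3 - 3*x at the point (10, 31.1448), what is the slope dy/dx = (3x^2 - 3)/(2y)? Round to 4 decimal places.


Using implicit differentiation of y^2 = x^3 - 3*x:
2y * dy/dx = 3x^2 - 3
dy/dx = (3x^2 - 3)/(2y)
Numerator: 3*10^2 - 3 = 297
Denominator: 2*31.1448 = 62.2896
dy/dx = 297/62.2896 = 4.7681

4.7681


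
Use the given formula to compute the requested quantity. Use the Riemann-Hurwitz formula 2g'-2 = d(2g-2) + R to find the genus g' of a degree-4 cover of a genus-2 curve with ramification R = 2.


Riemann-Hurwitz formula: 2g' - 2 = d(2g - 2) + R
Given: d = 4, g = 2, R = 2
2g' - 2 = 4*(2*2 - 2) + 2
2g' - 2 = 4*2 + 2
2g' - 2 = 8 + 2 = 10
2g' = 12
g' = 6

6
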